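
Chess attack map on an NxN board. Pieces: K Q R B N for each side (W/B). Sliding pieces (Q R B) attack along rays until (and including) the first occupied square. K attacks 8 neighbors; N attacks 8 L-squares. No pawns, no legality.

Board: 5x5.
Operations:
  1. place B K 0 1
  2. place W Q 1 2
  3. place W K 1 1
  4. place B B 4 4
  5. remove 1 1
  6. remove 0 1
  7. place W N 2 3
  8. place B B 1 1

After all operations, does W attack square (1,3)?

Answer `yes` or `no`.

Op 1: place BK@(0,1)
Op 2: place WQ@(1,2)
Op 3: place WK@(1,1)
Op 4: place BB@(4,4)
Op 5: remove (1,1)
Op 6: remove (0,1)
Op 7: place WN@(2,3)
Op 8: place BB@(1,1)
Per-piece attacks for W:
  WQ@(1,2): attacks (1,3) (1,4) (1,1) (2,2) (3,2) (4,2) (0,2) (2,3) (2,1) (3,0) (0,3) (0,1) [ray(0,-1) blocked at (1,1); ray(1,1) blocked at (2,3)]
  WN@(2,3): attacks (4,4) (0,4) (3,1) (4,2) (1,1) (0,2)
W attacks (1,3): yes

Answer: yes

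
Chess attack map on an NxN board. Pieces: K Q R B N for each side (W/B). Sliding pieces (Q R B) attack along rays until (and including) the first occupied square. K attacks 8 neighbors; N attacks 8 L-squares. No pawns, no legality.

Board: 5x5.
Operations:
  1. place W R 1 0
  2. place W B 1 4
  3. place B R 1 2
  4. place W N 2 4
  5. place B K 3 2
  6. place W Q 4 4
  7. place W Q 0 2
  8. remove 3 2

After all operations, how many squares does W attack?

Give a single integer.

Op 1: place WR@(1,0)
Op 2: place WB@(1,4)
Op 3: place BR@(1,2)
Op 4: place WN@(2,4)
Op 5: place BK@(3,2)
Op 6: place WQ@(4,4)
Op 7: place WQ@(0,2)
Op 8: remove (3,2)
Per-piece attacks for W:
  WQ@(0,2): attacks (0,3) (0,4) (0,1) (0,0) (1,2) (1,3) (2,4) (1,1) (2,0) [ray(1,0) blocked at (1,2); ray(1,1) blocked at (2,4)]
  WR@(1,0): attacks (1,1) (1,2) (2,0) (3,0) (4,0) (0,0) [ray(0,1) blocked at (1,2)]
  WB@(1,4): attacks (2,3) (3,2) (4,1) (0,3)
  WN@(2,4): attacks (3,2) (4,3) (1,2) (0,3)
  WQ@(4,4): attacks (4,3) (4,2) (4,1) (4,0) (3,4) (2,4) (3,3) (2,2) (1,1) (0,0) [ray(-1,0) blocked at (2,4)]
Union (19 distinct): (0,0) (0,1) (0,3) (0,4) (1,1) (1,2) (1,3) (2,0) (2,2) (2,3) (2,4) (3,0) (3,2) (3,3) (3,4) (4,0) (4,1) (4,2) (4,3)

Answer: 19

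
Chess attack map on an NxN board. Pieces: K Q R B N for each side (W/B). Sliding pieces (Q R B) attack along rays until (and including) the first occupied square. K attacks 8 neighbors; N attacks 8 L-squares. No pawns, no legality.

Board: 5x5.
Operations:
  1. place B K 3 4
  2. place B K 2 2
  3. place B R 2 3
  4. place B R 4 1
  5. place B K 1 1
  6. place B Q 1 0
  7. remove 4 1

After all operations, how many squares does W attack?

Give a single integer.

Op 1: place BK@(3,4)
Op 2: place BK@(2,2)
Op 3: place BR@(2,3)
Op 4: place BR@(4,1)
Op 5: place BK@(1,1)
Op 6: place BQ@(1,0)
Op 7: remove (4,1)
Per-piece attacks for W:
Union (0 distinct): (none)

Answer: 0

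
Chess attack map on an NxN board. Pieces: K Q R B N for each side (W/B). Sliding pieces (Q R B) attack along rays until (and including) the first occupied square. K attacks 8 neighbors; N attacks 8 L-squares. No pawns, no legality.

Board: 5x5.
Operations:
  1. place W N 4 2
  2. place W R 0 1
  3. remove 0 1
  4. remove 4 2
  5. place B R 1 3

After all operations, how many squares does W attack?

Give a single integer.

Op 1: place WN@(4,2)
Op 2: place WR@(0,1)
Op 3: remove (0,1)
Op 4: remove (4,2)
Op 5: place BR@(1,3)
Per-piece attacks for W:
Union (0 distinct): (none)

Answer: 0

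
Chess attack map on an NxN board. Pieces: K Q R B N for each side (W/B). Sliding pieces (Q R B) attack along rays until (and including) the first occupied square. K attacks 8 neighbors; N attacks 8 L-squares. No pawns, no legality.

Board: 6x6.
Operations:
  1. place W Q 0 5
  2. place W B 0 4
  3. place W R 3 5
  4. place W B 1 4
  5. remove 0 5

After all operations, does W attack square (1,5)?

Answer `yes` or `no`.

Op 1: place WQ@(0,5)
Op 2: place WB@(0,4)
Op 3: place WR@(3,5)
Op 4: place WB@(1,4)
Op 5: remove (0,5)
Per-piece attacks for W:
  WB@(0,4): attacks (1,5) (1,3) (2,2) (3,1) (4,0)
  WB@(1,4): attacks (2,5) (2,3) (3,2) (4,1) (5,0) (0,5) (0,3)
  WR@(3,5): attacks (3,4) (3,3) (3,2) (3,1) (3,0) (4,5) (5,5) (2,5) (1,5) (0,5)
W attacks (1,5): yes

Answer: yes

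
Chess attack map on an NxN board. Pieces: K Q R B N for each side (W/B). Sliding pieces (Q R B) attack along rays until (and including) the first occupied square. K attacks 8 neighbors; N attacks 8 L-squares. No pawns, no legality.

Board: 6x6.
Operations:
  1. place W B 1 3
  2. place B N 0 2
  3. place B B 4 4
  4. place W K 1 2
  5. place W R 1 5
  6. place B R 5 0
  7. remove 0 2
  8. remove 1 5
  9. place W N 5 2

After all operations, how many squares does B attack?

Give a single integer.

Answer: 13

Derivation:
Op 1: place WB@(1,3)
Op 2: place BN@(0,2)
Op 3: place BB@(4,4)
Op 4: place WK@(1,2)
Op 5: place WR@(1,5)
Op 6: place BR@(5,0)
Op 7: remove (0,2)
Op 8: remove (1,5)
Op 9: place WN@(5,2)
Per-piece attacks for B:
  BB@(4,4): attacks (5,5) (5,3) (3,5) (3,3) (2,2) (1,1) (0,0)
  BR@(5,0): attacks (5,1) (5,2) (4,0) (3,0) (2,0) (1,0) (0,0) [ray(0,1) blocked at (5,2)]
Union (13 distinct): (0,0) (1,0) (1,1) (2,0) (2,2) (3,0) (3,3) (3,5) (4,0) (5,1) (5,2) (5,3) (5,5)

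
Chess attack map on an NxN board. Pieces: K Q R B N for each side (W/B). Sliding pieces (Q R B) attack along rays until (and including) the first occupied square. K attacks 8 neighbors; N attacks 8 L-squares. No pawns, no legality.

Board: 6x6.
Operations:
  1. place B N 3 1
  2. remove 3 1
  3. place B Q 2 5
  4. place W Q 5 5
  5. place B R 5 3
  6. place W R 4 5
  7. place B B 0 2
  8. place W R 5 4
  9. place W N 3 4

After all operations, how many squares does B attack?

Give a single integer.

Answer: 20

Derivation:
Op 1: place BN@(3,1)
Op 2: remove (3,1)
Op 3: place BQ@(2,5)
Op 4: place WQ@(5,5)
Op 5: place BR@(5,3)
Op 6: place WR@(4,5)
Op 7: place BB@(0,2)
Op 8: place WR@(5,4)
Op 9: place WN@(3,4)
Per-piece attacks for B:
  BB@(0,2): attacks (1,3) (2,4) (3,5) (1,1) (2,0)
  BQ@(2,5): attacks (2,4) (2,3) (2,2) (2,1) (2,0) (3,5) (4,5) (1,5) (0,5) (3,4) (1,4) (0,3) [ray(1,0) blocked at (4,5); ray(1,-1) blocked at (3,4)]
  BR@(5,3): attacks (5,4) (5,2) (5,1) (5,0) (4,3) (3,3) (2,3) (1,3) (0,3) [ray(0,1) blocked at (5,4)]
Union (20 distinct): (0,3) (0,5) (1,1) (1,3) (1,4) (1,5) (2,0) (2,1) (2,2) (2,3) (2,4) (3,3) (3,4) (3,5) (4,3) (4,5) (5,0) (5,1) (5,2) (5,4)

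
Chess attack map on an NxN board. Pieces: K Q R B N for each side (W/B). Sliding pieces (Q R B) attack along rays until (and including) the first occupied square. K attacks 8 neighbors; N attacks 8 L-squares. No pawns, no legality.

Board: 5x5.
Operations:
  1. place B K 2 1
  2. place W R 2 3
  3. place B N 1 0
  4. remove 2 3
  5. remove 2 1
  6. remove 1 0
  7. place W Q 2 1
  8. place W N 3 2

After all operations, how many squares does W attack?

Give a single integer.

Op 1: place BK@(2,1)
Op 2: place WR@(2,3)
Op 3: place BN@(1,0)
Op 4: remove (2,3)
Op 5: remove (2,1)
Op 6: remove (1,0)
Op 7: place WQ@(2,1)
Op 8: place WN@(3,2)
Per-piece attacks for W:
  WQ@(2,1): attacks (2,2) (2,3) (2,4) (2,0) (3,1) (4,1) (1,1) (0,1) (3,2) (3,0) (1,2) (0,3) (1,0) [ray(1,1) blocked at (3,2)]
  WN@(3,2): attacks (4,4) (2,4) (1,3) (4,0) (2,0) (1,1)
Union (16 distinct): (0,1) (0,3) (1,0) (1,1) (1,2) (1,3) (2,0) (2,2) (2,3) (2,4) (3,0) (3,1) (3,2) (4,0) (4,1) (4,4)

Answer: 16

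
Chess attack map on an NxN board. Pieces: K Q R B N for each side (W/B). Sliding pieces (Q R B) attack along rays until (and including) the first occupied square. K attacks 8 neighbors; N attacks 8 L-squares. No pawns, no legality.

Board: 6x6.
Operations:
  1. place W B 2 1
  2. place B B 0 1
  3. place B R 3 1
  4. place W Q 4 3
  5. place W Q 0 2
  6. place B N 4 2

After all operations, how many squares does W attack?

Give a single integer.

Answer: 26

Derivation:
Op 1: place WB@(2,1)
Op 2: place BB@(0,1)
Op 3: place BR@(3,1)
Op 4: place WQ@(4,3)
Op 5: place WQ@(0,2)
Op 6: place BN@(4,2)
Per-piece attacks for W:
  WQ@(0,2): attacks (0,3) (0,4) (0,5) (0,1) (1,2) (2,2) (3,2) (4,2) (1,3) (2,4) (3,5) (1,1) (2,0) [ray(0,-1) blocked at (0,1); ray(1,0) blocked at (4,2)]
  WB@(2,1): attacks (3,2) (4,3) (3,0) (1,2) (0,3) (1,0) [ray(1,1) blocked at (4,3)]
  WQ@(4,3): attacks (4,4) (4,5) (4,2) (5,3) (3,3) (2,3) (1,3) (0,3) (5,4) (5,2) (3,4) (2,5) (3,2) (2,1) [ray(0,-1) blocked at (4,2); ray(-1,-1) blocked at (2,1)]
Union (26 distinct): (0,1) (0,3) (0,4) (0,5) (1,0) (1,1) (1,2) (1,3) (2,0) (2,1) (2,2) (2,3) (2,4) (2,5) (3,0) (3,2) (3,3) (3,4) (3,5) (4,2) (4,3) (4,4) (4,5) (5,2) (5,3) (5,4)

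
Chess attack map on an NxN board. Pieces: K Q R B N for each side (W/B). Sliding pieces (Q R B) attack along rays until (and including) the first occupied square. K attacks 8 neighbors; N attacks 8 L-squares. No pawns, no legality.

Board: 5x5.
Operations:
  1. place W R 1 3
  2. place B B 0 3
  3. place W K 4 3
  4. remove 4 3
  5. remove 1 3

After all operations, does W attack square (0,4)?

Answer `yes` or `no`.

Op 1: place WR@(1,3)
Op 2: place BB@(0,3)
Op 3: place WK@(4,3)
Op 4: remove (4,3)
Op 5: remove (1,3)
Per-piece attacks for W:
W attacks (0,4): no

Answer: no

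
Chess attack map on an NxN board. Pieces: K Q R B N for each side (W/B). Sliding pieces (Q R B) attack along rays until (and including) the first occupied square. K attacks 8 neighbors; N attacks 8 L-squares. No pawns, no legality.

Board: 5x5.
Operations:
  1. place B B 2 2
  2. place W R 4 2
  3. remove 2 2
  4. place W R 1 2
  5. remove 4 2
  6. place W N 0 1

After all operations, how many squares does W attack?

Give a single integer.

Op 1: place BB@(2,2)
Op 2: place WR@(4,2)
Op 3: remove (2,2)
Op 4: place WR@(1,2)
Op 5: remove (4,2)
Op 6: place WN@(0,1)
Per-piece attacks for W:
  WN@(0,1): attacks (1,3) (2,2) (2,0)
  WR@(1,2): attacks (1,3) (1,4) (1,1) (1,0) (2,2) (3,2) (4,2) (0,2)
Union (9 distinct): (0,2) (1,0) (1,1) (1,3) (1,4) (2,0) (2,2) (3,2) (4,2)

Answer: 9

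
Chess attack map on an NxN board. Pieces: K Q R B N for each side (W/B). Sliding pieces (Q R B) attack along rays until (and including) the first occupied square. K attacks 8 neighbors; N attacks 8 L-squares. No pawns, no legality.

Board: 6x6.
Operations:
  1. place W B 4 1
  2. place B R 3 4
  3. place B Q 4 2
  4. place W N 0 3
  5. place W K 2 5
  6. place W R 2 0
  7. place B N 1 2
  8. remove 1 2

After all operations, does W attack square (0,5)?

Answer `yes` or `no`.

Answer: yes

Derivation:
Op 1: place WB@(4,1)
Op 2: place BR@(3,4)
Op 3: place BQ@(4,2)
Op 4: place WN@(0,3)
Op 5: place WK@(2,5)
Op 6: place WR@(2,0)
Op 7: place BN@(1,2)
Op 8: remove (1,2)
Per-piece attacks for W:
  WN@(0,3): attacks (1,5) (2,4) (1,1) (2,2)
  WR@(2,0): attacks (2,1) (2,2) (2,3) (2,4) (2,5) (3,0) (4,0) (5,0) (1,0) (0,0) [ray(0,1) blocked at (2,5)]
  WK@(2,5): attacks (2,4) (3,5) (1,5) (3,4) (1,4)
  WB@(4,1): attacks (5,2) (5,0) (3,2) (2,3) (1,4) (0,5) (3,0)
W attacks (0,5): yes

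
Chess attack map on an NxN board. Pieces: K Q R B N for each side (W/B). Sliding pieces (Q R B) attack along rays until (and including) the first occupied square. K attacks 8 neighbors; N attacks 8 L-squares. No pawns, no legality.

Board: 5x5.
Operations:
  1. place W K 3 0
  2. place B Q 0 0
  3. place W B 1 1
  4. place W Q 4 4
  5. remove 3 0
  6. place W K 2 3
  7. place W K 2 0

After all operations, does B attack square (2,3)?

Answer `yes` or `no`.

Answer: no

Derivation:
Op 1: place WK@(3,0)
Op 2: place BQ@(0,0)
Op 3: place WB@(1,1)
Op 4: place WQ@(4,4)
Op 5: remove (3,0)
Op 6: place WK@(2,3)
Op 7: place WK@(2,0)
Per-piece attacks for B:
  BQ@(0,0): attacks (0,1) (0,2) (0,3) (0,4) (1,0) (2,0) (1,1) [ray(1,0) blocked at (2,0); ray(1,1) blocked at (1,1)]
B attacks (2,3): no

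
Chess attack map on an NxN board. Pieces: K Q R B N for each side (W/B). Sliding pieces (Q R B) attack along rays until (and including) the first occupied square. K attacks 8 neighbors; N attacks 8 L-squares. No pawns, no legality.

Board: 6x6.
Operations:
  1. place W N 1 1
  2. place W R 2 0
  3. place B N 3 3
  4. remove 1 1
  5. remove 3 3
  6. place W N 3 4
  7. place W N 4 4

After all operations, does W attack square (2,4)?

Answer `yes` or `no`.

Answer: yes

Derivation:
Op 1: place WN@(1,1)
Op 2: place WR@(2,0)
Op 3: place BN@(3,3)
Op 4: remove (1,1)
Op 5: remove (3,3)
Op 6: place WN@(3,4)
Op 7: place WN@(4,4)
Per-piece attacks for W:
  WR@(2,0): attacks (2,1) (2,2) (2,3) (2,4) (2,5) (3,0) (4,0) (5,0) (1,0) (0,0)
  WN@(3,4): attacks (5,5) (1,5) (4,2) (5,3) (2,2) (1,3)
  WN@(4,4): attacks (2,5) (5,2) (3,2) (2,3)
W attacks (2,4): yes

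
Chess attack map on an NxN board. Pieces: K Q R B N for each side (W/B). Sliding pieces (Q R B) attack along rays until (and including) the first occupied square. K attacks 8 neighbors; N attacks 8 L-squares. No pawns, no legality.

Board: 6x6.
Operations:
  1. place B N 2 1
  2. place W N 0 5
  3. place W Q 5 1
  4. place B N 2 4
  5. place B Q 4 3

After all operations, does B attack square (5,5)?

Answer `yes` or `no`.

Answer: no

Derivation:
Op 1: place BN@(2,1)
Op 2: place WN@(0,5)
Op 3: place WQ@(5,1)
Op 4: place BN@(2,4)
Op 5: place BQ@(4,3)
Per-piece attacks for B:
  BN@(2,1): attacks (3,3) (4,2) (1,3) (0,2) (4,0) (0,0)
  BN@(2,4): attacks (4,5) (0,5) (3,2) (4,3) (1,2) (0,3)
  BQ@(4,3): attacks (4,4) (4,5) (4,2) (4,1) (4,0) (5,3) (3,3) (2,3) (1,3) (0,3) (5,4) (5,2) (3,4) (2,5) (3,2) (2,1) [ray(-1,-1) blocked at (2,1)]
B attacks (5,5): no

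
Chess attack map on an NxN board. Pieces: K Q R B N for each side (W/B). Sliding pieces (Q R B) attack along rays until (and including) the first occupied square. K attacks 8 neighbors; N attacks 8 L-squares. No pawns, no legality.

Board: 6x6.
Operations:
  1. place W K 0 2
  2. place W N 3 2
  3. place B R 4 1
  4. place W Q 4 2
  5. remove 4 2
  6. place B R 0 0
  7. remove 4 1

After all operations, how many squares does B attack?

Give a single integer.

Op 1: place WK@(0,2)
Op 2: place WN@(3,2)
Op 3: place BR@(4,1)
Op 4: place WQ@(4,2)
Op 5: remove (4,2)
Op 6: place BR@(0,0)
Op 7: remove (4,1)
Per-piece attacks for B:
  BR@(0,0): attacks (0,1) (0,2) (1,0) (2,0) (3,0) (4,0) (5,0) [ray(0,1) blocked at (0,2)]
Union (7 distinct): (0,1) (0,2) (1,0) (2,0) (3,0) (4,0) (5,0)

Answer: 7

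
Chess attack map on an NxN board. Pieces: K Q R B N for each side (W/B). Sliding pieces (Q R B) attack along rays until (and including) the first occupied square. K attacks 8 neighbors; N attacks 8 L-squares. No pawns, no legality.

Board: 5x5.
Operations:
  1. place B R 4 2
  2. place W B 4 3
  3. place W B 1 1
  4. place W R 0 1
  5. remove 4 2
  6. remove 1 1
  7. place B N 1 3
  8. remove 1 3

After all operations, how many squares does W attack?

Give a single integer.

Op 1: place BR@(4,2)
Op 2: place WB@(4,3)
Op 3: place WB@(1,1)
Op 4: place WR@(0,1)
Op 5: remove (4,2)
Op 6: remove (1,1)
Op 7: place BN@(1,3)
Op 8: remove (1,3)
Per-piece attacks for W:
  WR@(0,1): attacks (0,2) (0,3) (0,4) (0,0) (1,1) (2,1) (3,1) (4,1)
  WB@(4,3): attacks (3,4) (3,2) (2,1) (1,0)
Union (11 distinct): (0,0) (0,2) (0,3) (0,4) (1,0) (1,1) (2,1) (3,1) (3,2) (3,4) (4,1)

Answer: 11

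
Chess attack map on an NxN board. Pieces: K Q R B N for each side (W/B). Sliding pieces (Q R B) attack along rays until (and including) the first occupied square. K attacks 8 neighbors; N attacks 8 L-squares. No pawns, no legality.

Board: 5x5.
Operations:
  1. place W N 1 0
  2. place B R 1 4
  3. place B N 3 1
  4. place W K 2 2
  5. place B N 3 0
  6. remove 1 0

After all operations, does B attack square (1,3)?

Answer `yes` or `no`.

Answer: yes

Derivation:
Op 1: place WN@(1,0)
Op 2: place BR@(1,4)
Op 3: place BN@(3,1)
Op 4: place WK@(2,2)
Op 5: place BN@(3,0)
Op 6: remove (1,0)
Per-piece attacks for B:
  BR@(1,4): attacks (1,3) (1,2) (1,1) (1,0) (2,4) (3,4) (4,4) (0,4)
  BN@(3,0): attacks (4,2) (2,2) (1,1)
  BN@(3,1): attacks (4,3) (2,3) (1,2) (1,0)
B attacks (1,3): yes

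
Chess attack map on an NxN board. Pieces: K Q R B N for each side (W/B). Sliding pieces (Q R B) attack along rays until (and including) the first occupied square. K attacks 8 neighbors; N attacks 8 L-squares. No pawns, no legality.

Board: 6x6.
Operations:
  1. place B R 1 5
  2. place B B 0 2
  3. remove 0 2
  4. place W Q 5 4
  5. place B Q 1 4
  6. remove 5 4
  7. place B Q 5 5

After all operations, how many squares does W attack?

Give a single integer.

Op 1: place BR@(1,5)
Op 2: place BB@(0,2)
Op 3: remove (0,2)
Op 4: place WQ@(5,4)
Op 5: place BQ@(1,4)
Op 6: remove (5,4)
Op 7: place BQ@(5,5)
Per-piece attacks for W:
Union (0 distinct): (none)

Answer: 0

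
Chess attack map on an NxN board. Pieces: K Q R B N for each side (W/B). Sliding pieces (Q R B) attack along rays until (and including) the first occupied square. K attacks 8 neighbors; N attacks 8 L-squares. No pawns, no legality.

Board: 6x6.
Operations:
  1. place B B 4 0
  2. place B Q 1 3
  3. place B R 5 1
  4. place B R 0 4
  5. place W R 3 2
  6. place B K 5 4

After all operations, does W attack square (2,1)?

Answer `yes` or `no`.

Op 1: place BB@(4,0)
Op 2: place BQ@(1,3)
Op 3: place BR@(5,1)
Op 4: place BR@(0,4)
Op 5: place WR@(3,2)
Op 6: place BK@(5,4)
Per-piece attacks for W:
  WR@(3,2): attacks (3,3) (3,4) (3,5) (3,1) (3,0) (4,2) (5,2) (2,2) (1,2) (0,2)
W attacks (2,1): no

Answer: no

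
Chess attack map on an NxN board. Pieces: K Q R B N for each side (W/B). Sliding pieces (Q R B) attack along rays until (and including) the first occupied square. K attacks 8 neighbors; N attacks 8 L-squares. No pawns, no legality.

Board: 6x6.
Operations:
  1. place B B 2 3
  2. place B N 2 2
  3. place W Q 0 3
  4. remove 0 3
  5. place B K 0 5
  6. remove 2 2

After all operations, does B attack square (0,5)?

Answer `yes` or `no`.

Op 1: place BB@(2,3)
Op 2: place BN@(2,2)
Op 3: place WQ@(0,3)
Op 4: remove (0,3)
Op 5: place BK@(0,5)
Op 6: remove (2,2)
Per-piece attacks for B:
  BK@(0,5): attacks (0,4) (1,5) (1,4)
  BB@(2,3): attacks (3,4) (4,5) (3,2) (4,1) (5,0) (1,4) (0,5) (1,2) (0,1) [ray(-1,1) blocked at (0,5)]
B attacks (0,5): yes

Answer: yes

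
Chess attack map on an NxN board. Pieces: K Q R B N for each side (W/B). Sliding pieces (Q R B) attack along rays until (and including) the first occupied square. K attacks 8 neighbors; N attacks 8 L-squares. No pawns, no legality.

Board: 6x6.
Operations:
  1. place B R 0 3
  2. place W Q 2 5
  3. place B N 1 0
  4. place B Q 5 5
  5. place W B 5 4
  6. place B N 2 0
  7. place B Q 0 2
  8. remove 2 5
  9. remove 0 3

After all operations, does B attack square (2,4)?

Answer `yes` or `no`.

Op 1: place BR@(0,3)
Op 2: place WQ@(2,5)
Op 3: place BN@(1,0)
Op 4: place BQ@(5,5)
Op 5: place WB@(5,4)
Op 6: place BN@(2,0)
Op 7: place BQ@(0,2)
Op 8: remove (2,5)
Op 9: remove (0,3)
Per-piece attacks for B:
  BQ@(0,2): attacks (0,3) (0,4) (0,5) (0,1) (0,0) (1,2) (2,2) (3,2) (4,2) (5,2) (1,3) (2,4) (3,5) (1,1) (2,0) [ray(1,-1) blocked at (2,0)]
  BN@(1,0): attacks (2,2) (3,1) (0,2)
  BN@(2,0): attacks (3,2) (4,1) (1,2) (0,1)
  BQ@(5,5): attacks (5,4) (4,5) (3,5) (2,5) (1,5) (0,5) (4,4) (3,3) (2,2) (1,1) (0,0) [ray(0,-1) blocked at (5,4)]
B attacks (2,4): yes

Answer: yes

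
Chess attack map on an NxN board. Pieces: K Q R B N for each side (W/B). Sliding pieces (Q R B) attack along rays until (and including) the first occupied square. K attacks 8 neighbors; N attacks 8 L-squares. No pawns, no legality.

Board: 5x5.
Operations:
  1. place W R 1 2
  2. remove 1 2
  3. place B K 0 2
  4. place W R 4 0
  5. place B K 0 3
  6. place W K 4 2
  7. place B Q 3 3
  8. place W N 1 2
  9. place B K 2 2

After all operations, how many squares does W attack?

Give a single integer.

Op 1: place WR@(1,2)
Op 2: remove (1,2)
Op 3: place BK@(0,2)
Op 4: place WR@(4,0)
Op 5: place BK@(0,3)
Op 6: place WK@(4,2)
Op 7: place BQ@(3,3)
Op 8: place WN@(1,2)
Op 9: place BK@(2,2)
Per-piece attacks for W:
  WN@(1,2): attacks (2,4) (3,3) (0,4) (2,0) (3,1) (0,0)
  WR@(4,0): attacks (4,1) (4,2) (3,0) (2,0) (1,0) (0,0) [ray(0,1) blocked at (4,2)]
  WK@(4,2): attacks (4,3) (4,1) (3,2) (3,3) (3,1)
Union (12 distinct): (0,0) (0,4) (1,0) (2,0) (2,4) (3,0) (3,1) (3,2) (3,3) (4,1) (4,2) (4,3)

Answer: 12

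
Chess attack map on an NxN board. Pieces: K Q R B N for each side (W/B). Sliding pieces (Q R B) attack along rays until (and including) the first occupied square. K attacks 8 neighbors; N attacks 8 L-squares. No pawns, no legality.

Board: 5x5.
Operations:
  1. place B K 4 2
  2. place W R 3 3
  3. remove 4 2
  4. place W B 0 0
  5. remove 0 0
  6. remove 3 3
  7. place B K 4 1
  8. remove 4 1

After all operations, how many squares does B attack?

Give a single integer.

Answer: 0

Derivation:
Op 1: place BK@(4,2)
Op 2: place WR@(3,3)
Op 3: remove (4,2)
Op 4: place WB@(0,0)
Op 5: remove (0,0)
Op 6: remove (3,3)
Op 7: place BK@(4,1)
Op 8: remove (4,1)
Per-piece attacks for B:
Union (0 distinct): (none)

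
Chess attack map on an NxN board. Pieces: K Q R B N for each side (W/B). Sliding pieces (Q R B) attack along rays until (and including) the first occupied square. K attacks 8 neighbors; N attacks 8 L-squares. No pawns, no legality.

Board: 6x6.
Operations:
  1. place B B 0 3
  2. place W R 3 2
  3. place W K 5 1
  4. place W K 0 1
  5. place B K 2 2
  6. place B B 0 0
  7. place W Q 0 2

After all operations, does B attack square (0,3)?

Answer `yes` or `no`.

Answer: no

Derivation:
Op 1: place BB@(0,3)
Op 2: place WR@(3,2)
Op 3: place WK@(5,1)
Op 4: place WK@(0,1)
Op 5: place BK@(2,2)
Op 6: place BB@(0,0)
Op 7: place WQ@(0,2)
Per-piece attacks for B:
  BB@(0,0): attacks (1,1) (2,2) [ray(1,1) blocked at (2,2)]
  BB@(0,3): attacks (1,4) (2,5) (1,2) (2,1) (3,0)
  BK@(2,2): attacks (2,3) (2,1) (3,2) (1,2) (3,3) (3,1) (1,3) (1,1)
B attacks (0,3): no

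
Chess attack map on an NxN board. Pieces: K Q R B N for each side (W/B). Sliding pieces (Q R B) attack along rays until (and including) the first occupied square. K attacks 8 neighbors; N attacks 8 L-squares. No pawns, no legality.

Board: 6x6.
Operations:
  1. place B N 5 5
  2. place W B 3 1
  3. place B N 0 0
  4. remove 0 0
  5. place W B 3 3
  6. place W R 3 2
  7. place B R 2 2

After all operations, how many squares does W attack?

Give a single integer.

Op 1: place BN@(5,5)
Op 2: place WB@(3,1)
Op 3: place BN@(0,0)
Op 4: remove (0,0)
Op 5: place WB@(3,3)
Op 6: place WR@(3,2)
Op 7: place BR@(2,2)
Per-piece attacks for W:
  WB@(3,1): attacks (4,2) (5,3) (4,0) (2,2) (2,0) [ray(-1,1) blocked at (2,2)]
  WR@(3,2): attacks (3,3) (3,1) (4,2) (5,2) (2,2) [ray(0,1) blocked at (3,3); ray(0,-1) blocked at (3,1); ray(-1,0) blocked at (2,2)]
  WB@(3,3): attacks (4,4) (5,5) (4,2) (5,1) (2,4) (1,5) (2,2) [ray(1,1) blocked at (5,5); ray(-1,-1) blocked at (2,2)]
Union (13 distinct): (1,5) (2,0) (2,2) (2,4) (3,1) (3,3) (4,0) (4,2) (4,4) (5,1) (5,2) (5,3) (5,5)

Answer: 13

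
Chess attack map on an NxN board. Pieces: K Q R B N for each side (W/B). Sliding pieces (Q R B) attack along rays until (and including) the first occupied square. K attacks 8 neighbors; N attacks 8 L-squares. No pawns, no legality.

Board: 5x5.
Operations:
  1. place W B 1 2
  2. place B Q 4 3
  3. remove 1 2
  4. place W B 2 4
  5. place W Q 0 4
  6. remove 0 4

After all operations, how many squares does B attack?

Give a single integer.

Op 1: place WB@(1,2)
Op 2: place BQ@(4,3)
Op 3: remove (1,2)
Op 4: place WB@(2,4)
Op 5: place WQ@(0,4)
Op 6: remove (0,4)
Per-piece attacks for B:
  BQ@(4,3): attacks (4,4) (4,2) (4,1) (4,0) (3,3) (2,3) (1,3) (0,3) (3,4) (3,2) (2,1) (1,0)
Union (12 distinct): (0,3) (1,0) (1,3) (2,1) (2,3) (3,2) (3,3) (3,4) (4,0) (4,1) (4,2) (4,4)

Answer: 12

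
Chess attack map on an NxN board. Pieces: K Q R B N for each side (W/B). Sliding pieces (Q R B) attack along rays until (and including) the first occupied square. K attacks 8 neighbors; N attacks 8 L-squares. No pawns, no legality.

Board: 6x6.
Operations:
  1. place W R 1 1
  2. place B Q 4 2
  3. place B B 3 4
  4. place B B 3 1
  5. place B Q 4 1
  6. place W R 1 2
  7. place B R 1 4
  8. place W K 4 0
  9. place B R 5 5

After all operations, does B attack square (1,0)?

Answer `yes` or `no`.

Answer: no

Derivation:
Op 1: place WR@(1,1)
Op 2: place BQ@(4,2)
Op 3: place BB@(3,4)
Op 4: place BB@(3,1)
Op 5: place BQ@(4,1)
Op 6: place WR@(1,2)
Op 7: place BR@(1,4)
Op 8: place WK@(4,0)
Op 9: place BR@(5,5)
Per-piece attacks for B:
  BR@(1,4): attacks (1,5) (1,3) (1,2) (2,4) (3,4) (0,4) [ray(0,-1) blocked at (1,2); ray(1,0) blocked at (3,4)]
  BB@(3,1): attacks (4,2) (4,0) (2,2) (1,3) (0,4) (2,0) [ray(1,1) blocked at (4,2); ray(1,-1) blocked at (4,0)]
  BB@(3,4): attacks (4,5) (4,3) (5,2) (2,5) (2,3) (1,2) [ray(-1,-1) blocked at (1,2)]
  BQ@(4,1): attacks (4,2) (4,0) (5,1) (3,1) (5,2) (5,0) (3,2) (2,3) (1,4) (3,0) [ray(0,1) blocked at (4,2); ray(0,-1) blocked at (4,0); ray(-1,0) blocked at (3,1); ray(-1,1) blocked at (1,4)]
  BQ@(4,2): attacks (4,3) (4,4) (4,5) (4,1) (5,2) (3,2) (2,2) (1,2) (5,3) (5,1) (3,3) (2,4) (1,5) (3,1) [ray(0,-1) blocked at (4,1); ray(-1,0) blocked at (1,2); ray(-1,-1) blocked at (3,1)]
  BR@(5,5): attacks (5,4) (5,3) (5,2) (5,1) (5,0) (4,5) (3,5) (2,5) (1,5) (0,5)
B attacks (1,0): no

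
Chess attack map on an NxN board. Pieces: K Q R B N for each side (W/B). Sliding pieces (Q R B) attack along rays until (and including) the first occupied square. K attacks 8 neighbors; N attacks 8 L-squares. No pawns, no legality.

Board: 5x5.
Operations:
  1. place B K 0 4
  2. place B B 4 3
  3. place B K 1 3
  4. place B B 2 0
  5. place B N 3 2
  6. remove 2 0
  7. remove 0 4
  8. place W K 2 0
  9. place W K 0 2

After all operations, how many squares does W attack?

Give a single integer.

Answer: 9

Derivation:
Op 1: place BK@(0,4)
Op 2: place BB@(4,3)
Op 3: place BK@(1,3)
Op 4: place BB@(2,0)
Op 5: place BN@(3,2)
Op 6: remove (2,0)
Op 7: remove (0,4)
Op 8: place WK@(2,0)
Op 9: place WK@(0,2)
Per-piece attacks for W:
  WK@(0,2): attacks (0,3) (0,1) (1,2) (1,3) (1,1)
  WK@(2,0): attacks (2,1) (3,0) (1,0) (3,1) (1,1)
Union (9 distinct): (0,1) (0,3) (1,0) (1,1) (1,2) (1,3) (2,1) (3,0) (3,1)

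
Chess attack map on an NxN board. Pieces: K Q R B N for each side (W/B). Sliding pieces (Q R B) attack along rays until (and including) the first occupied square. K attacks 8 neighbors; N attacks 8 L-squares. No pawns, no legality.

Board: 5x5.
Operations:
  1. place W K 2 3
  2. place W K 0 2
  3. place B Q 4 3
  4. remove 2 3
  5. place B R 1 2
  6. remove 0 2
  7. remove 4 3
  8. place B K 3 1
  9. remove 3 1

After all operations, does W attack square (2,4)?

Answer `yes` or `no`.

Op 1: place WK@(2,3)
Op 2: place WK@(0,2)
Op 3: place BQ@(4,3)
Op 4: remove (2,3)
Op 5: place BR@(1,2)
Op 6: remove (0,2)
Op 7: remove (4,3)
Op 8: place BK@(3,1)
Op 9: remove (3,1)
Per-piece attacks for W:
W attacks (2,4): no

Answer: no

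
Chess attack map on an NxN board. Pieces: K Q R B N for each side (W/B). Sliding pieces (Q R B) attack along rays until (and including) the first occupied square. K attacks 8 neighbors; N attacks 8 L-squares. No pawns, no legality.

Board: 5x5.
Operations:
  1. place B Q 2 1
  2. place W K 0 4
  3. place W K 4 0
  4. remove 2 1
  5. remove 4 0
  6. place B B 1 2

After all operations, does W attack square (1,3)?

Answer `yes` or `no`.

Answer: yes

Derivation:
Op 1: place BQ@(2,1)
Op 2: place WK@(0,4)
Op 3: place WK@(4,0)
Op 4: remove (2,1)
Op 5: remove (4,0)
Op 6: place BB@(1,2)
Per-piece attacks for W:
  WK@(0,4): attacks (0,3) (1,4) (1,3)
W attacks (1,3): yes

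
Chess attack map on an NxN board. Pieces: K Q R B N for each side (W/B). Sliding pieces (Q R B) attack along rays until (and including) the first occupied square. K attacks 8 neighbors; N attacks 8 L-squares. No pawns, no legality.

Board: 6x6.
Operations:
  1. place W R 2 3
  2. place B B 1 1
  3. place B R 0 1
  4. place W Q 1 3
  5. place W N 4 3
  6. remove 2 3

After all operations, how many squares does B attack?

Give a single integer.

Op 1: place WR@(2,3)
Op 2: place BB@(1,1)
Op 3: place BR@(0,1)
Op 4: place WQ@(1,3)
Op 5: place WN@(4,3)
Op 6: remove (2,3)
Per-piece attacks for B:
  BR@(0,1): attacks (0,2) (0,3) (0,4) (0,5) (0,0) (1,1) [ray(1,0) blocked at (1,1)]
  BB@(1,1): attacks (2,2) (3,3) (4,4) (5,5) (2,0) (0,2) (0,0)
Union (11 distinct): (0,0) (0,2) (0,3) (0,4) (0,5) (1,1) (2,0) (2,2) (3,3) (4,4) (5,5)

Answer: 11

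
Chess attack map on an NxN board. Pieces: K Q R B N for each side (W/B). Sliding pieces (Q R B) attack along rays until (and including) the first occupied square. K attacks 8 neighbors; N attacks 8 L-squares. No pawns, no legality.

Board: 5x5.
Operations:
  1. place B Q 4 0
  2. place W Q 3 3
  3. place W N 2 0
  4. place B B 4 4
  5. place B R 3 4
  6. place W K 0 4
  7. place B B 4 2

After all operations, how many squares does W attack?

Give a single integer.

Op 1: place BQ@(4,0)
Op 2: place WQ@(3,3)
Op 3: place WN@(2,0)
Op 4: place BB@(4,4)
Op 5: place BR@(3,4)
Op 6: place WK@(0,4)
Op 7: place BB@(4,2)
Per-piece attacks for W:
  WK@(0,4): attacks (0,3) (1,4) (1,3)
  WN@(2,0): attacks (3,2) (4,1) (1,2) (0,1)
  WQ@(3,3): attacks (3,4) (3,2) (3,1) (3,0) (4,3) (2,3) (1,3) (0,3) (4,4) (4,2) (2,4) (2,2) (1,1) (0,0) [ray(0,1) blocked at (3,4); ray(1,1) blocked at (4,4); ray(1,-1) blocked at (4,2)]
Union (18 distinct): (0,0) (0,1) (0,3) (1,1) (1,2) (1,3) (1,4) (2,2) (2,3) (2,4) (3,0) (3,1) (3,2) (3,4) (4,1) (4,2) (4,3) (4,4)

Answer: 18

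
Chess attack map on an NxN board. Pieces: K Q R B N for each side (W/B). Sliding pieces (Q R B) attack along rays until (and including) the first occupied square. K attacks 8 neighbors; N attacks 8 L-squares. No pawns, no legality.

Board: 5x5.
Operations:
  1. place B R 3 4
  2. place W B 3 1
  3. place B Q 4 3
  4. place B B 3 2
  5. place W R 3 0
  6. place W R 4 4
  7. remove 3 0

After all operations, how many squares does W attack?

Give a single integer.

Op 1: place BR@(3,4)
Op 2: place WB@(3,1)
Op 3: place BQ@(4,3)
Op 4: place BB@(3,2)
Op 5: place WR@(3,0)
Op 6: place WR@(4,4)
Op 7: remove (3,0)
Per-piece attacks for W:
  WB@(3,1): attacks (4,2) (4,0) (2,2) (1,3) (0,4) (2,0)
  WR@(4,4): attacks (4,3) (3,4) [ray(0,-1) blocked at (4,3); ray(-1,0) blocked at (3,4)]
Union (8 distinct): (0,4) (1,3) (2,0) (2,2) (3,4) (4,0) (4,2) (4,3)

Answer: 8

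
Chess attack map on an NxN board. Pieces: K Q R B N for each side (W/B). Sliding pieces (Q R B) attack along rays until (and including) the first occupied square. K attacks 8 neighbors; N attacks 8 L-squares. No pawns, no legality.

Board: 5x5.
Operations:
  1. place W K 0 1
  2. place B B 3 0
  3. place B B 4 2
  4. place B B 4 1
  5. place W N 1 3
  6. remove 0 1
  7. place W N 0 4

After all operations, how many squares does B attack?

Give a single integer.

Answer: 12

Derivation:
Op 1: place WK@(0,1)
Op 2: place BB@(3,0)
Op 3: place BB@(4,2)
Op 4: place BB@(4,1)
Op 5: place WN@(1,3)
Op 6: remove (0,1)
Op 7: place WN@(0,4)
Per-piece attacks for B:
  BB@(3,0): attacks (4,1) (2,1) (1,2) (0,3) [ray(1,1) blocked at (4,1)]
  BB@(4,1): attacks (3,2) (2,3) (1,4) (3,0) [ray(-1,-1) blocked at (3,0)]
  BB@(4,2): attacks (3,3) (2,4) (3,1) (2,0)
Union (12 distinct): (0,3) (1,2) (1,4) (2,0) (2,1) (2,3) (2,4) (3,0) (3,1) (3,2) (3,3) (4,1)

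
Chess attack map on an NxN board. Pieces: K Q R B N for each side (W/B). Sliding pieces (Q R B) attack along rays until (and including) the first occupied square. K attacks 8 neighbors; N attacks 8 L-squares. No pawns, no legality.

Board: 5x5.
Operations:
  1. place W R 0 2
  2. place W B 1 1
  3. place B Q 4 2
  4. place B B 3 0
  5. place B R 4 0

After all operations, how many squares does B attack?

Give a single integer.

Answer: 16

Derivation:
Op 1: place WR@(0,2)
Op 2: place WB@(1,1)
Op 3: place BQ@(4,2)
Op 4: place BB@(3,0)
Op 5: place BR@(4,0)
Per-piece attacks for B:
  BB@(3,0): attacks (4,1) (2,1) (1,2) (0,3)
  BR@(4,0): attacks (4,1) (4,2) (3,0) [ray(0,1) blocked at (4,2); ray(-1,0) blocked at (3,0)]
  BQ@(4,2): attacks (4,3) (4,4) (4,1) (4,0) (3,2) (2,2) (1,2) (0,2) (3,3) (2,4) (3,1) (2,0) [ray(0,-1) blocked at (4,0); ray(-1,0) blocked at (0,2)]
Union (16 distinct): (0,2) (0,3) (1,2) (2,0) (2,1) (2,2) (2,4) (3,0) (3,1) (3,2) (3,3) (4,0) (4,1) (4,2) (4,3) (4,4)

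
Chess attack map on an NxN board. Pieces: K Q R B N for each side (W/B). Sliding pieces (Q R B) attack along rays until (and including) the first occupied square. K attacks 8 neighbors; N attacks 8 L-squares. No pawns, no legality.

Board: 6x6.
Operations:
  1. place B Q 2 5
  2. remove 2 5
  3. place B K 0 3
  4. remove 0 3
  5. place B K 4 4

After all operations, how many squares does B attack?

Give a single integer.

Answer: 8

Derivation:
Op 1: place BQ@(2,5)
Op 2: remove (2,5)
Op 3: place BK@(0,3)
Op 4: remove (0,3)
Op 5: place BK@(4,4)
Per-piece attacks for B:
  BK@(4,4): attacks (4,5) (4,3) (5,4) (3,4) (5,5) (5,3) (3,5) (3,3)
Union (8 distinct): (3,3) (3,4) (3,5) (4,3) (4,5) (5,3) (5,4) (5,5)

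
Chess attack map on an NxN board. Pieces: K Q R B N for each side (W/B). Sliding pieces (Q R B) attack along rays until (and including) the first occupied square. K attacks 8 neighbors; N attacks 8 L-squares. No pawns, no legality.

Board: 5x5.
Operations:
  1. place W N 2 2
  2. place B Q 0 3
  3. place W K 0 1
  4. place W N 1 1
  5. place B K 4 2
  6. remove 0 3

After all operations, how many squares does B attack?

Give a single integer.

Answer: 5

Derivation:
Op 1: place WN@(2,2)
Op 2: place BQ@(0,3)
Op 3: place WK@(0,1)
Op 4: place WN@(1,1)
Op 5: place BK@(4,2)
Op 6: remove (0,3)
Per-piece attacks for B:
  BK@(4,2): attacks (4,3) (4,1) (3,2) (3,3) (3,1)
Union (5 distinct): (3,1) (3,2) (3,3) (4,1) (4,3)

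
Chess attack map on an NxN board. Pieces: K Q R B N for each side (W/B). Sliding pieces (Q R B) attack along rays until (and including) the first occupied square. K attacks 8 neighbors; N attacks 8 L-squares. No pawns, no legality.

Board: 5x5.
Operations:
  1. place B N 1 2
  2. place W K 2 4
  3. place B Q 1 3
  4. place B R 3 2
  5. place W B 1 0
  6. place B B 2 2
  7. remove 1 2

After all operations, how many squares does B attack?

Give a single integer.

Op 1: place BN@(1,2)
Op 2: place WK@(2,4)
Op 3: place BQ@(1,3)
Op 4: place BR@(3,2)
Op 5: place WB@(1,0)
Op 6: place BB@(2,2)
Op 7: remove (1,2)
Per-piece attacks for B:
  BQ@(1,3): attacks (1,4) (1,2) (1,1) (1,0) (2,3) (3,3) (4,3) (0,3) (2,4) (2,2) (0,4) (0,2) [ray(0,-1) blocked at (1,0); ray(1,1) blocked at (2,4); ray(1,-1) blocked at (2,2)]
  BB@(2,2): attacks (3,3) (4,4) (3,1) (4,0) (1,3) (1,1) (0,0) [ray(-1,1) blocked at (1,3)]
  BR@(3,2): attacks (3,3) (3,4) (3,1) (3,0) (4,2) (2,2) [ray(-1,0) blocked at (2,2)]
Union (20 distinct): (0,0) (0,2) (0,3) (0,4) (1,0) (1,1) (1,2) (1,3) (1,4) (2,2) (2,3) (2,4) (3,0) (3,1) (3,3) (3,4) (4,0) (4,2) (4,3) (4,4)

Answer: 20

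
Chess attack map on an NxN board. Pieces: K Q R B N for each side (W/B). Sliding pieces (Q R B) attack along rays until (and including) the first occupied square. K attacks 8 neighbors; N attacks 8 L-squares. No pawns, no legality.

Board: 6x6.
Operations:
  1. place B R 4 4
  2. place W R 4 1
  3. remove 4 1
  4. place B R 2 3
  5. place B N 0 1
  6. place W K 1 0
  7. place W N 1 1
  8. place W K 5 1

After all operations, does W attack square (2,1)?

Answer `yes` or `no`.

Op 1: place BR@(4,4)
Op 2: place WR@(4,1)
Op 3: remove (4,1)
Op 4: place BR@(2,3)
Op 5: place BN@(0,1)
Op 6: place WK@(1,0)
Op 7: place WN@(1,1)
Op 8: place WK@(5,1)
Per-piece attacks for W:
  WK@(1,0): attacks (1,1) (2,0) (0,0) (2,1) (0,1)
  WN@(1,1): attacks (2,3) (3,2) (0,3) (3,0)
  WK@(5,1): attacks (5,2) (5,0) (4,1) (4,2) (4,0)
W attacks (2,1): yes

Answer: yes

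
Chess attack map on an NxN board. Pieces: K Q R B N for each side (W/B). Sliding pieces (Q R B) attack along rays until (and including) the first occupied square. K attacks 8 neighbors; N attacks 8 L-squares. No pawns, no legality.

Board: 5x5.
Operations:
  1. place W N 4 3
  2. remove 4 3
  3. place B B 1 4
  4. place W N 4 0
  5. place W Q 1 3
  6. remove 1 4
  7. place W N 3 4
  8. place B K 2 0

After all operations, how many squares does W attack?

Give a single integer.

Answer: 18

Derivation:
Op 1: place WN@(4,3)
Op 2: remove (4,3)
Op 3: place BB@(1,4)
Op 4: place WN@(4,0)
Op 5: place WQ@(1,3)
Op 6: remove (1,4)
Op 7: place WN@(3,4)
Op 8: place BK@(2,0)
Per-piece attacks for W:
  WQ@(1,3): attacks (1,4) (1,2) (1,1) (1,0) (2,3) (3,3) (4,3) (0,3) (2,4) (2,2) (3,1) (4,0) (0,4) (0,2) [ray(1,-1) blocked at (4,0)]
  WN@(3,4): attacks (4,2) (2,2) (1,3)
  WN@(4,0): attacks (3,2) (2,1)
Union (18 distinct): (0,2) (0,3) (0,4) (1,0) (1,1) (1,2) (1,3) (1,4) (2,1) (2,2) (2,3) (2,4) (3,1) (3,2) (3,3) (4,0) (4,2) (4,3)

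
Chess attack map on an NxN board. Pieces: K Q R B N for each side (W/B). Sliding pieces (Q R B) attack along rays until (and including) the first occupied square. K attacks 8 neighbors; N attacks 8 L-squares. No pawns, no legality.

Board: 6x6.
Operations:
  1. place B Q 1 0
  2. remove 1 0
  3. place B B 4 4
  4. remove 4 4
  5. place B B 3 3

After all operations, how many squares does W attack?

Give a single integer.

Answer: 0

Derivation:
Op 1: place BQ@(1,0)
Op 2: remove (1,0)
Op 3: place BB@(4,4)
Op 4: remove (4,4)
Op 5: place BB@(3,3)
Per-piece attacks for W:
Union (0 distinct): (none)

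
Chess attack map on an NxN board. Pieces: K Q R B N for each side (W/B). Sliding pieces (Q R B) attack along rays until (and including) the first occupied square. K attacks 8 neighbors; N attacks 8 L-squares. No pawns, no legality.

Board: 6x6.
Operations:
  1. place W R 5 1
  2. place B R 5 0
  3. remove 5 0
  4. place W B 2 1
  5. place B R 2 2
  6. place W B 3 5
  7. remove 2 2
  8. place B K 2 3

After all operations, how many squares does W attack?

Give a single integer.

Answer: 18

Derivation:
Op 1: place WR@(5,1)
Op 2: place BR@(5,0)
Op 3: remove (5,0)
Op 4: place WB@(2,1)
Op 5: place BR@(2,2)
Op 6: place WB@(3,5)
Op 7: remove (2,2)
Op 8: place BK@(2,3)
Per-piece attacks for W:
  WB@(2,1): attacks (3,2) (4,3) (5,4) (3,0) (1,2) (0,3) (1,0)
  WB@(3,5): attacks (4,4) (5,3) (2,4) (1,3) (0,2)
  WR@(5,1): attacks (5,2) (5,3) (5,4) (5,5) (5,0) (4,1) (3,1) (2,1) [ray(-1,0) blocked at (2,1)]
Union (18 distinct): (0,2) (0,3) (1,0) (1,2) (1,3) (2,1) (2,4) (3,0) (3,1) (3,2) (4,1) (4,3) (4,4) (5,0) (5,2) (5,3) (5,4) (5,5)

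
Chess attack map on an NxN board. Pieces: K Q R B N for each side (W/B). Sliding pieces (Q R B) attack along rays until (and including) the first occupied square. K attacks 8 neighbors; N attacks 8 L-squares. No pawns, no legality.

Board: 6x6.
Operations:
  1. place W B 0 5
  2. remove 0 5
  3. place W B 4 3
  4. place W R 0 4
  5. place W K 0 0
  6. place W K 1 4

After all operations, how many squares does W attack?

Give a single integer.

Answer: 19

Derivation:
Op 1: place WB@(0,5)
Op 2: remove (0,5)
Op 3: place WB@(4,3)
Op 4: place WR@(0,4)
Op 5: place WK@(0,0)
Op 6: place WK@(1,4)
Per-piece attacks for W:
  WK@(0,0): attacks (0,1) (1,0) (1,1)
  WR@(0,4): attacks (0,5) (0,3) (0,2) (0,1) (0,0) (1,4) [ray(0,-1) blocked at (0,0); ray(1,0) blocked at (1,4)]
  WK@(1,4): attacks (1,5) (1,3) (2,4) (0,4) (2,5) (2,3) (0,5) (0,3)
  WB@(4,3): attacks (5,4) (5,2) (3,4) (2,5) (3,2) (2,1) (1,0)
Union (19 distinct): (0,0) (0,1) (0,2) (0,3) (0,4) (0,5) (1,0) (1,1) (1,3) (1,4) (1,5) (2,1) (2,3) (2,4) (2,5) (3,2) (3,4) (5,2) (5,4)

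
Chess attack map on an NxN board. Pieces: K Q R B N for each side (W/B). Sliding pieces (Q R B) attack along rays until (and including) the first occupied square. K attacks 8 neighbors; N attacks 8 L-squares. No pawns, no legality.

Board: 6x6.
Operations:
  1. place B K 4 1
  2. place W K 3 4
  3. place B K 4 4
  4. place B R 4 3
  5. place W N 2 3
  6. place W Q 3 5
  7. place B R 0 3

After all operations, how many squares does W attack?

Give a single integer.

Answer: 18

Derivation:
Op 1: place BK@(4,1)
Op 2: place WK@(3,4)
Op 3: place BK@(4,4)
Op 4: place BR@(4,3)
Op 5: place WN@(2,3)
Op 6: place WQ@(3,5)
Op 7: place BR@(0,3)
Per-piece attacks for W:
  WN@(2,3): attacks (3,5) (4,4) (1,5) (0,4) (3,1) (4,2) (1,1) (0,2)
  WK@(3,4): attacks (3,5) (3,3) (4,4) (2,4) (4,5) (4,3) (2,5) (2,3)
  WQ@(3,5): attacks (3,4) (4,5) (5,5) (2,5) (1,5) (0,5) (4,4) (2,4) (1,3) (0,2) [ray(0,-1) blocked at (3,4); ray(1,-1) blocked at (4,4)]
Union (18 distinct): (0,2) (0,4) (0,5) (1,1) (1,3) (1,5) (2,3) (2,4) (2,5) (3,1) (3,3) (3,4) (3,5) (4,2) (4,3) (4,4) (4,5) (5,5)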